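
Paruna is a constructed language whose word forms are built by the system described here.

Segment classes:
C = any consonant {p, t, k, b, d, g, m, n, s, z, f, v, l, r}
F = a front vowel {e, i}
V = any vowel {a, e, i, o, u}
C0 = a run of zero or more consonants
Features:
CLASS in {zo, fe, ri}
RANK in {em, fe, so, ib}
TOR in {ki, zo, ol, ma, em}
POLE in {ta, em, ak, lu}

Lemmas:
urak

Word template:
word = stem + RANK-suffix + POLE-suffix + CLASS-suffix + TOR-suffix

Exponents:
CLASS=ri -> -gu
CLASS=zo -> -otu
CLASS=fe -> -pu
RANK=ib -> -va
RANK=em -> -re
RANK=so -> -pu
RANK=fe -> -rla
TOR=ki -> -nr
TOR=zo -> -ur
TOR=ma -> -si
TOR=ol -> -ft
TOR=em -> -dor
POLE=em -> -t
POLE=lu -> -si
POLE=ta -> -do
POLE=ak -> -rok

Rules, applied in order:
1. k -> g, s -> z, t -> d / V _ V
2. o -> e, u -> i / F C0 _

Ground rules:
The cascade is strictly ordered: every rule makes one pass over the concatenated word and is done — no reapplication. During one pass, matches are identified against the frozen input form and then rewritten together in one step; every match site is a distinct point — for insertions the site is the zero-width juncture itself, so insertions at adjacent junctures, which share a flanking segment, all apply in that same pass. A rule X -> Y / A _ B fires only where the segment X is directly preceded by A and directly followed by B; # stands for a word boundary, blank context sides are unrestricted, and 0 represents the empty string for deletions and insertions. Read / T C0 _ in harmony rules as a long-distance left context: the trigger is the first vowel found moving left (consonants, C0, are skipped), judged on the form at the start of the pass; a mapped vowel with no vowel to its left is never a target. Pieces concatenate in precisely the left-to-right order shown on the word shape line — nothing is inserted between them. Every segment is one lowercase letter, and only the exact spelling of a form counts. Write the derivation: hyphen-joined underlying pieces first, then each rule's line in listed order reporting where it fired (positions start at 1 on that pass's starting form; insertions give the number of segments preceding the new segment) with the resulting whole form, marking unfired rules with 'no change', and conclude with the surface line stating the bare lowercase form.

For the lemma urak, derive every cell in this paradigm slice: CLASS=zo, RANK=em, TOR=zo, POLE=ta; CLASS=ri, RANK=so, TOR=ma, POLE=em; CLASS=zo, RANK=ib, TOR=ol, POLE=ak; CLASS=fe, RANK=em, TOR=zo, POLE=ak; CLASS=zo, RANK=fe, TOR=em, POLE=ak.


cell CLASS=zo, RANK=em, TOR=zo, POLE=ta:
underlying: urak-re-do-otu-ur
1. k -> g, s -> z, t -> d / V _ V: fires at position(s) 10: urakredooduur
2. o -> e, u -> i / F C0 _: fires at position(s) 8: urakredeoduur
surface: urakredeoduur

cell CLASS=ri, RANK=so, TOR=ma, POLE=em:
underlying: urak-pu-t-gu-si
1. k -> g, s -> z, t -> d / V _ V: fires at position(s) 10: urakputguzi
2. o -> e, u -> i / F C0 _: no change
surface: urakputguzi

cell CLASS=zo, RANK=ib, TOR=ol, POLE=ak:
underlying: urak-va-rok-otu-ft
1. k -> g, s -> z, t -> d / V _ V: fires at position(s) 9, 11: urakvarogoduft
2. o -> e, u -> i / F C0 _: no change
surface: urakvarogoduft

cell CLASS=fe, RANK=em, TOR=zo, POLE=ak:
underlying: urak-re-rok-pu-ur
1. k -> g, s -> z, t -> d / V _ V: no change
2. o -> e, u -> i / F C0 _: fires at position(s) 8: urakrerekpuur
surface: urakrerekpuur

cell CLASS=zo, RANK=fe, TOR=em, POLE=ak:
underlying: urak-rla-rok-otu-dor
1. k -> g, s -> z, t -> d / V _ V: fires at position(s) 10, 12: urakrlarogodudor
2. o -> e, u -> i / F C0 _: no change
surface: urakrlarogodudor


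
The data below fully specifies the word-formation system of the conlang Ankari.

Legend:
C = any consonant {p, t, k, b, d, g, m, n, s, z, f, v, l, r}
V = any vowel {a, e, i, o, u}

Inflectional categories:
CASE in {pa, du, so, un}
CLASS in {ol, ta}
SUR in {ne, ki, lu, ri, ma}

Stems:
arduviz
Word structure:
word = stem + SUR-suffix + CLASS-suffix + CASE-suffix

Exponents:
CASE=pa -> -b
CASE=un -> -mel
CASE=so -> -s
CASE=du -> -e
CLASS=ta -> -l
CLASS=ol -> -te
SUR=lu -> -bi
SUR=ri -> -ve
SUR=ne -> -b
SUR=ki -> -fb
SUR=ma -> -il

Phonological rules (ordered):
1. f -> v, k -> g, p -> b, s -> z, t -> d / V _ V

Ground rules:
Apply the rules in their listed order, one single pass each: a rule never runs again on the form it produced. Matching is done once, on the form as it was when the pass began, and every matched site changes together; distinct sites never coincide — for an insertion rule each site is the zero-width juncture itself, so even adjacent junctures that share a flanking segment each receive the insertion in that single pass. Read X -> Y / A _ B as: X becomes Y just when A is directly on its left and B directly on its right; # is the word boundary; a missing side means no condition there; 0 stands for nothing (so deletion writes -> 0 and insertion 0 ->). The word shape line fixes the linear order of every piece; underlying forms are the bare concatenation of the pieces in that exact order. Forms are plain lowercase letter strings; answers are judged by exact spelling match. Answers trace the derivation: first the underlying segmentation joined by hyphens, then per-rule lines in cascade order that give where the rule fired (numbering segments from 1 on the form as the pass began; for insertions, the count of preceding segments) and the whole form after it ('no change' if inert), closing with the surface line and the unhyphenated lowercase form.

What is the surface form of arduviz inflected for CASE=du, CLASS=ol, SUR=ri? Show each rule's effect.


underlying: arduviz-ve-te-e
1. f -> v, k -> g, p -> b, s -> z, t -> d / V _ V: fires at position(s) 10: arduvizvedee
surface: arduvizvedee


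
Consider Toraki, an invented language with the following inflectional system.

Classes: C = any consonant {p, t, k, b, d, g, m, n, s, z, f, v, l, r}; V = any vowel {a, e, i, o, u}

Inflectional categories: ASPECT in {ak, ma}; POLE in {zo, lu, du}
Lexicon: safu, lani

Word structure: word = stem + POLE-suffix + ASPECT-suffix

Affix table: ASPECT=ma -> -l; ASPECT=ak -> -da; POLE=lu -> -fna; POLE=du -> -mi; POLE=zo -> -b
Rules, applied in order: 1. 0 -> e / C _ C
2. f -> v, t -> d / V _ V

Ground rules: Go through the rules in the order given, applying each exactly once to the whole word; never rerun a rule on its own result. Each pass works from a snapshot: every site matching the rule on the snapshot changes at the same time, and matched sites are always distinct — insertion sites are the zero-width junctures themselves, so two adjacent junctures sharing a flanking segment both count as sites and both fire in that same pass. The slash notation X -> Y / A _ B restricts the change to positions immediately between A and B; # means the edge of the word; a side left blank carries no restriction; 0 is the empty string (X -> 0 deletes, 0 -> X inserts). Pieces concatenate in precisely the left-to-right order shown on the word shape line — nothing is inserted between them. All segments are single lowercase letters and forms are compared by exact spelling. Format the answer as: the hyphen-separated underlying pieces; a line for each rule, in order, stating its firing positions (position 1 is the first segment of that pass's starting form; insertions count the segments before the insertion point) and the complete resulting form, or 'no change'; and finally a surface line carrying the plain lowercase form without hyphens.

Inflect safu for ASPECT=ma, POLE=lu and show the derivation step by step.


underlying: safu-fna-l
1. 0 -> e / C _ C: inserts after position(s) 5: safufenal
2. f -> v, t -> d / V _ V: fires at position(s) 3, 5: savuvenal
surface: savuvenal


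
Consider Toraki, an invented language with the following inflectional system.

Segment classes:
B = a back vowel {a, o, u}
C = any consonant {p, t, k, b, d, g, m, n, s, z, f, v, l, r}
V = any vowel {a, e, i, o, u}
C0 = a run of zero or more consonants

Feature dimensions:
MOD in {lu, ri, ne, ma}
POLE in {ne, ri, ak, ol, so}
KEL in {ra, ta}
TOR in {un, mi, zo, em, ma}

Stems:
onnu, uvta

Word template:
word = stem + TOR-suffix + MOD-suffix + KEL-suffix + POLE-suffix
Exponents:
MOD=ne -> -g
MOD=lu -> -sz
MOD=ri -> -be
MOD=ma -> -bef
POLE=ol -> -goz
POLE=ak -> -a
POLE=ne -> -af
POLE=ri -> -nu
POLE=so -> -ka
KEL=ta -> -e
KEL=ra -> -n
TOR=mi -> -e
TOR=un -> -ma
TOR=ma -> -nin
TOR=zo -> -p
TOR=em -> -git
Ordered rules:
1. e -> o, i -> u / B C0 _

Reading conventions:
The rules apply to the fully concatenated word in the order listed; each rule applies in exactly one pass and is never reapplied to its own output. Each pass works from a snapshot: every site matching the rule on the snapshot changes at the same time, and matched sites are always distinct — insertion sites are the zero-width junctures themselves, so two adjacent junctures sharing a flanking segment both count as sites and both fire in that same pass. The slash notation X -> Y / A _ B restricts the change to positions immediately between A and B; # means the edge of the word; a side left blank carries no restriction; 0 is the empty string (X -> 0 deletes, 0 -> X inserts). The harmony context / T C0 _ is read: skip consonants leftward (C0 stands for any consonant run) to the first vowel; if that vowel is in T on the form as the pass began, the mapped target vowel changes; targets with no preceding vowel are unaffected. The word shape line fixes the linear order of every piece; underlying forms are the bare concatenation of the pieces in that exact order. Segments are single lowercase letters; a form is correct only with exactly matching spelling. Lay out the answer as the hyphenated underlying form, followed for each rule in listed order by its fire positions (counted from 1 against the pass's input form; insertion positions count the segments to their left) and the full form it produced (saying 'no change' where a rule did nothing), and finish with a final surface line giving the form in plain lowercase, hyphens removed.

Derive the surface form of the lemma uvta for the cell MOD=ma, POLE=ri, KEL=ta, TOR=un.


underlying: uvta-ma-bef-e-nu
1. e -> o, i -> u / B C0 _: fires at position(s) 8: uvtamabofenu
surface: uvtamabofenu


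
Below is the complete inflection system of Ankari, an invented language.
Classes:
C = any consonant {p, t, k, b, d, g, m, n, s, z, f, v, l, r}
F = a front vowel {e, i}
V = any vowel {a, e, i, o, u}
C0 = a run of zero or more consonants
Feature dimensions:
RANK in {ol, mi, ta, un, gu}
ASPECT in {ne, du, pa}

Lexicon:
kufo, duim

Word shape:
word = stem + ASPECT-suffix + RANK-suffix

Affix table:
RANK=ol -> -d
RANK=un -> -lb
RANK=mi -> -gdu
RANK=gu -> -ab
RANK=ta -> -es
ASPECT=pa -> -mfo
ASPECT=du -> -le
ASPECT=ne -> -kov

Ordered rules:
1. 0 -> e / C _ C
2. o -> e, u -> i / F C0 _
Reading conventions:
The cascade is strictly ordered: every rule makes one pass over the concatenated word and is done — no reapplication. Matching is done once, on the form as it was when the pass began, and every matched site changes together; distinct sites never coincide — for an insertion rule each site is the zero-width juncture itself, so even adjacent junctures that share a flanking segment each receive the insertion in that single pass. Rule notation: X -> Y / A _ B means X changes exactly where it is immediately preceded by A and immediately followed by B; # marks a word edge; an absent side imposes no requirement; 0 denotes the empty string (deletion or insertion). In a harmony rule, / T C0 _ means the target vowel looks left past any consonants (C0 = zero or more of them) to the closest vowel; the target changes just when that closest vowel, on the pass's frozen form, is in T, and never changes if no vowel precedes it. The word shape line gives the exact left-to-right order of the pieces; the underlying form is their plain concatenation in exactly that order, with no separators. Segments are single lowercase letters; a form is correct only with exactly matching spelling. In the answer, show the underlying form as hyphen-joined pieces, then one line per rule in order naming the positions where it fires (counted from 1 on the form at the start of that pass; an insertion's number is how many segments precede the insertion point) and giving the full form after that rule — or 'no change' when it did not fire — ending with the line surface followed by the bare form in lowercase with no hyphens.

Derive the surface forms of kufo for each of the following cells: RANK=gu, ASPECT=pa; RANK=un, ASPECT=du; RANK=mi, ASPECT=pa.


cell RANK=gu, ASPECT=pa:
underlying: kufo-mfo-ab
1. 0 -> e / C _ C: inserts after position(s) 5: kufomefoab
2. o -> e, u -> i / F C0 _: fires at position(s) 8: kufomefeab
surface: kufomefeab

cell RANK=un, ASPECT=du:
underlying: kufo-le-lb
1. 0 -> e / C _ C: inserts after position(s) 7: kufoleleb
2. o -> e, u -> i / F C0 _: no change
surface: kufoleleb

cell RANK=mi, ASPECT=pa:
underlying: kufo-mfo-gdu
1. 0 -> e / C _ C: inserts after position(s) 5, 8: kufomefogedu
2. o -> e, u -> i / F C0 _: fires at position(s) 8, 12: kufomefegedi
surface: kufomefegedi


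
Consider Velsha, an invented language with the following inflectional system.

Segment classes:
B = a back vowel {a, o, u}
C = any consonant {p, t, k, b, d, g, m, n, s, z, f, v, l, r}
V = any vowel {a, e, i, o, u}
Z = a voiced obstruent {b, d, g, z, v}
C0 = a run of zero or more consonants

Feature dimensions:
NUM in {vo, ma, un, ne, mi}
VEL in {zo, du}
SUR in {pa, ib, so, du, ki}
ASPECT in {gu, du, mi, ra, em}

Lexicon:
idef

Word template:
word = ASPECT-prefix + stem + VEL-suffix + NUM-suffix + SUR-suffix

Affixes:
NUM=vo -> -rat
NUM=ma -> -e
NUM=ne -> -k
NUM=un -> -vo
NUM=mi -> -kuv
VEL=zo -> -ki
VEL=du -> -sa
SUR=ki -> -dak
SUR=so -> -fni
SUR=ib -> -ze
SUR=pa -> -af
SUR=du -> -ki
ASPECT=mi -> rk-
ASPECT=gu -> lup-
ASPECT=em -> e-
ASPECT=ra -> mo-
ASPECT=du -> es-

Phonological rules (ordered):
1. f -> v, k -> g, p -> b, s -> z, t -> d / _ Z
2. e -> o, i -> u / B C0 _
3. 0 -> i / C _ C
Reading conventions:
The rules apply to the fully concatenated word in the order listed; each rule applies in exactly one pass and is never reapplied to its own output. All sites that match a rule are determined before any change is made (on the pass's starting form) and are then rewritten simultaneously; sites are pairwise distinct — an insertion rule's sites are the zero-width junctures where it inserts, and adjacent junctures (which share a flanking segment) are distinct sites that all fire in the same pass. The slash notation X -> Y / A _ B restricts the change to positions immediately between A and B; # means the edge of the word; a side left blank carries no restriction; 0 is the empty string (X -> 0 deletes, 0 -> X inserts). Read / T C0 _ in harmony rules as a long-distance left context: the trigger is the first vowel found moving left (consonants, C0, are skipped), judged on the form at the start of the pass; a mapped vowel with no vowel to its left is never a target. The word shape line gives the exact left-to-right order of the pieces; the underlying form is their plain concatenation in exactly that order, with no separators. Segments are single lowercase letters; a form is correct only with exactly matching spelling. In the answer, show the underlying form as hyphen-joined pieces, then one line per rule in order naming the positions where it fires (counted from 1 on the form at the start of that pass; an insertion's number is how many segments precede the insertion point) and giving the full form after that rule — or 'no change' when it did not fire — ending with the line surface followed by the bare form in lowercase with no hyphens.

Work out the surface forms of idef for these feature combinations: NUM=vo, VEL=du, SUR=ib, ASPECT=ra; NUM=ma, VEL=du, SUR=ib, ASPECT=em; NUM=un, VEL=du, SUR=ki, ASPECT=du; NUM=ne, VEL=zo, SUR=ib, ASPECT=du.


cell NUM=vo, VEL=du, SUR=ib, ASPECT=ra:
underlying: mo-idef-sa-rat-ze
1. f -> v, k -> g, p -> b, s -> z, t -> d / _ Z: fires at position(s) 11: moidefsaradze
2. e -> o, i -> u / B C0 _: fires at position(s) 3, 13: moudefsaradzo
3. 0 -> i / C _ C: inserts after position(s) 6, 11: moudefisaradizo
surface: moudefisaradizo

cell NUM=ma, VEL=du, SUR=ib, ASPECT=em:
underlying: e-idef-sa-e-ze
1. f -> v, k -> g, p -> b, s -> z, t -> d / _ Z: no change
2. e -> o, i -> u / B C0 _: fires at position(s) 8: eidefsaoze
3. 0 -> i / C _ C: inserts after position(s) 5: eidefisaoze
surface: eidefisaoze

cell NUM=un, VEL=du, SUR=ki, ASPECT=du:
underlying: es-idef-sa-vo-dak
1. f -> v, k -> g, p -> b, s -> z, t -> d / _ Z: no change
2. e -> o, i -> u / B C0 _: no change
3. 0 -> i / C _ C: inserts after position(s) 6: esidefisavodak
surface: esidefisavodak

cell NUM=ne, VEL=zo, SUR=ib, ASPECT=du:
underlying: es-idef-ki-k-ze
1. f -> v, k -> g, p -> b, s -> z, t -> d / _ Z: fires at position(s) 9: esidefkigze
2. e -> o, i -> u / B C0 _: no change
3. 0 -> i / C _ C: inserts after position(s) 6, 9: esidefikigize
surface: esidefikigize


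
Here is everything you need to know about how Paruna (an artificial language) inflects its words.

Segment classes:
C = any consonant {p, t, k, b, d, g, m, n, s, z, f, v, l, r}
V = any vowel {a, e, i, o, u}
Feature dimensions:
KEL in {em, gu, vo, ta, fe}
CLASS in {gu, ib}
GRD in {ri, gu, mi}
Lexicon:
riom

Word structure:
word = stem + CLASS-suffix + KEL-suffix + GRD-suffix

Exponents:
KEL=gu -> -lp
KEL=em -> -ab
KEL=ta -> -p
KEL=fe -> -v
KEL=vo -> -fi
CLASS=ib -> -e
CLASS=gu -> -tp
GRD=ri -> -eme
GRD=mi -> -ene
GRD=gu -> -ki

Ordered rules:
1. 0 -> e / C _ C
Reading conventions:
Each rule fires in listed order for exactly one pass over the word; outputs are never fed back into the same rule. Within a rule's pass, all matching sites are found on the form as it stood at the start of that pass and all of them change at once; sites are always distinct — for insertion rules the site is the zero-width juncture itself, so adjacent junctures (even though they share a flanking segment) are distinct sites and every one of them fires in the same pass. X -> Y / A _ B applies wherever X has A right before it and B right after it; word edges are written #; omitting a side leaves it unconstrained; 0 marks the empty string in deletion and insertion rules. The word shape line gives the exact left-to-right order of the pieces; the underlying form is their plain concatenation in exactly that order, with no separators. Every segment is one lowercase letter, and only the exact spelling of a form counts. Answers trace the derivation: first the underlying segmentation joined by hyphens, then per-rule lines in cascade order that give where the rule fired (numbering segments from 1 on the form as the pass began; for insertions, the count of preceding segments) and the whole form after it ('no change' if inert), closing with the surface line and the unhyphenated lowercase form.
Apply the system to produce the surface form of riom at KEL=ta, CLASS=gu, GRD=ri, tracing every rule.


underlying: riom-tp-p-eme
1. 0 -> e / C _ C: inserts after position(s) 4, 5, 6: riometepepeme
surface: riometepepeme


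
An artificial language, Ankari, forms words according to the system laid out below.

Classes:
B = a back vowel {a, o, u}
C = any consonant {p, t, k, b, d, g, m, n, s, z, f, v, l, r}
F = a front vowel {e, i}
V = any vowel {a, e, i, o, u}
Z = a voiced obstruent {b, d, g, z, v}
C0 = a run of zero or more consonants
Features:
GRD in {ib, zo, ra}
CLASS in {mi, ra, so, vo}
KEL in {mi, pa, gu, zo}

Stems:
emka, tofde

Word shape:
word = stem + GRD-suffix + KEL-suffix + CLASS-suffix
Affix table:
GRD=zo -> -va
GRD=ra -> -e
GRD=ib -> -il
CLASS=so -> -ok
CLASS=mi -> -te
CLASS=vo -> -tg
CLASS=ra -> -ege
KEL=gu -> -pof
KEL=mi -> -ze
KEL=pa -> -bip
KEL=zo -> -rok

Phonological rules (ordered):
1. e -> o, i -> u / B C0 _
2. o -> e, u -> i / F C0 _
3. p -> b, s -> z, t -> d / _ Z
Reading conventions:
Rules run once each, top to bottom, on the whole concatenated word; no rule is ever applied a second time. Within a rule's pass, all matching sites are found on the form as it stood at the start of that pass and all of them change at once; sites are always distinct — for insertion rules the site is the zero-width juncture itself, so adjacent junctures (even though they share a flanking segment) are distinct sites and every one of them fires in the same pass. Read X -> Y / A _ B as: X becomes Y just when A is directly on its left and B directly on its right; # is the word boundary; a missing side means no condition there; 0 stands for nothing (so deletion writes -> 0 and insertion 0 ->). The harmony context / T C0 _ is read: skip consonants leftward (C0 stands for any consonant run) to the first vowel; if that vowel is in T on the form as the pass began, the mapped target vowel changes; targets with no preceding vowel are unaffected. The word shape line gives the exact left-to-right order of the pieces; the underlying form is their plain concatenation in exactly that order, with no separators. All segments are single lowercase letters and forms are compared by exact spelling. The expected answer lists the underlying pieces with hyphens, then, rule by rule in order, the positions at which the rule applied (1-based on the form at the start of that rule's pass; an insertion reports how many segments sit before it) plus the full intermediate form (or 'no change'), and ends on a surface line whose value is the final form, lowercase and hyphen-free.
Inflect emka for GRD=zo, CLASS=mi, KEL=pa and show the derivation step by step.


underlying: emka-va-bip-te
1. e -> o, i -> u / B C0 _: fires at position(s) 8: emkavabupte
2. o -> e, u -> i / F C0 _: no change
3. p -> b, s -> z, t -> d / _ Z: no change
surface: emkavabupte


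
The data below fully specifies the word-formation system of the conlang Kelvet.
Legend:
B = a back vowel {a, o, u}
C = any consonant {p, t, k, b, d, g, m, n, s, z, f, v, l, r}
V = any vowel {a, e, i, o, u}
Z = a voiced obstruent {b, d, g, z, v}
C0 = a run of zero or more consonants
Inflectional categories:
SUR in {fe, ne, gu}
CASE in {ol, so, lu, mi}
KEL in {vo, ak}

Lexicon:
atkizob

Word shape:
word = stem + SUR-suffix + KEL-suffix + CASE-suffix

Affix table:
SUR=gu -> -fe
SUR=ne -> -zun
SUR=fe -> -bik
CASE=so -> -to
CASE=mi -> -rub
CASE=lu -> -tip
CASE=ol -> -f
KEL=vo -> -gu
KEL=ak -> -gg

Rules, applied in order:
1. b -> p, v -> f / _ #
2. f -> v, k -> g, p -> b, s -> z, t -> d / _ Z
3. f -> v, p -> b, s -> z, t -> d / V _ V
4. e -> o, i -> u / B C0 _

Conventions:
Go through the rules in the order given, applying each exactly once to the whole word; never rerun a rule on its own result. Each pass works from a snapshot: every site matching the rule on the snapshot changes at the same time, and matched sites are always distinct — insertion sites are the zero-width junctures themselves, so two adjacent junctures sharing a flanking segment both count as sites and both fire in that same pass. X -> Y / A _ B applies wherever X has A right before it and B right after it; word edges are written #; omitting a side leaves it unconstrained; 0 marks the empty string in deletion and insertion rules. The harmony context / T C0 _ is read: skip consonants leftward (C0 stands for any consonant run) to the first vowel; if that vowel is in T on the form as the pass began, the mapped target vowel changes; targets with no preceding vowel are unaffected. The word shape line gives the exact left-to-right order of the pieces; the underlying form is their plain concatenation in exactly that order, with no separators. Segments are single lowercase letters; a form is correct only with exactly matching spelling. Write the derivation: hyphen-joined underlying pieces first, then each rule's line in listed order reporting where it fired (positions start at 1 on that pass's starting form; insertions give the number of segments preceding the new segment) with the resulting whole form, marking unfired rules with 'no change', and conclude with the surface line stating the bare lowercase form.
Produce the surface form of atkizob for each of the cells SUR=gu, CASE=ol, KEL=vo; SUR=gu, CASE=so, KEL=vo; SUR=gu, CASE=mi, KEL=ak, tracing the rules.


cell SUR=gu, CASE=ol, KEL=vo:
underlying: atkizob-fe-gu-f
1. b -> p, v -> f / _ #: no change
2. f -> v, k -> g, p -> b, s -> z, t -> d / _ Z: no change
3. f -> v, p -> b, s -> z, t -> d / V _ V: no change
4. e -> o, i -> u / B C0 _: fires at position(s) 4, 9: atkuzobfoguf
surface: atkuzobfoguf

cell SUR=gu, CASE=so, KEL=vo:
underlying: atkizob-fe-gu-to
1. b -> p, v -> f / _ #: no change
2. f -> v, k -> g, p -> b, s -> z, t -> d / _ Z: no change
3. f -> v, p -> b, s -> z, t -> d / V _ V: fires at position(s) 12: atkizobfegudo
4. e -> o, i -> u / B C0 _: fires at position(s) 4, 9: atkuzobfogudo
surface: atkuzobfogudo

cell SUR=gu, CASE=mi, KEL=ak:
underlying: atkizob-fe-gg-rub
1. b -> p, v -> f / _ #: fires at position(s) 14: atkizobfeggrup
2. f -> v, k -> g, p -> b, s -> z, t -> d / _ Z: no change
3. f -> v, p -> b, s -> z, t -> d / V _ V: no change
4. e -> o, i -> u / B C0 _: fires at position(s) 4, 9: atkuzobfoggrup
surface: atkuzobfoggrup


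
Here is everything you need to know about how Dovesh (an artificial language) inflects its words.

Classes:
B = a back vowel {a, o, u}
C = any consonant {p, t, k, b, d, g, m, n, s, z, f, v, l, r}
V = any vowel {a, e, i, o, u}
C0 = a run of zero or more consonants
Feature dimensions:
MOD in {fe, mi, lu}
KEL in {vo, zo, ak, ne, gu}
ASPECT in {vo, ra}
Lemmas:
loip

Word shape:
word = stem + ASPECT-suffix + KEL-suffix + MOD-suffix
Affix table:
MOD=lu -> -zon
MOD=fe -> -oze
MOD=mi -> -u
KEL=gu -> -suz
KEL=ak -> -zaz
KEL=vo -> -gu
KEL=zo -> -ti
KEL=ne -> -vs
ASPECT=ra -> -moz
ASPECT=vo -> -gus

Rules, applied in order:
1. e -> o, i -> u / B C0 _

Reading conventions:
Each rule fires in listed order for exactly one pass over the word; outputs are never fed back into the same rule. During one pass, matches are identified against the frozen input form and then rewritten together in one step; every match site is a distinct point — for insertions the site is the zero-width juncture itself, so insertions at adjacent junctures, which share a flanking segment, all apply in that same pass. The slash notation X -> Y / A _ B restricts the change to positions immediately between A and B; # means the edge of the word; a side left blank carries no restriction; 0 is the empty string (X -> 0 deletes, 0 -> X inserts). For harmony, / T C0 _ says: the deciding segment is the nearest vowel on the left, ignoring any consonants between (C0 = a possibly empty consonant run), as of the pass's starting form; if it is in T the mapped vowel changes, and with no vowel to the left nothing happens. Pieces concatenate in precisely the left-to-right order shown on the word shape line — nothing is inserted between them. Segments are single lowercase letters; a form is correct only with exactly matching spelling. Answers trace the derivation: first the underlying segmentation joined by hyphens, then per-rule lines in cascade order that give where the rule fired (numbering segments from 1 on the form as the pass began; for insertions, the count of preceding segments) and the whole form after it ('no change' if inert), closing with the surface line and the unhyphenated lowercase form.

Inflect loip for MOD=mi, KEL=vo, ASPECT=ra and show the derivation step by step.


underlying: loip-moz-gu-u
1. e -> o, i -> u / B C0 _: fires at position(s) 3: loupmozguu
surface: loupmozguu


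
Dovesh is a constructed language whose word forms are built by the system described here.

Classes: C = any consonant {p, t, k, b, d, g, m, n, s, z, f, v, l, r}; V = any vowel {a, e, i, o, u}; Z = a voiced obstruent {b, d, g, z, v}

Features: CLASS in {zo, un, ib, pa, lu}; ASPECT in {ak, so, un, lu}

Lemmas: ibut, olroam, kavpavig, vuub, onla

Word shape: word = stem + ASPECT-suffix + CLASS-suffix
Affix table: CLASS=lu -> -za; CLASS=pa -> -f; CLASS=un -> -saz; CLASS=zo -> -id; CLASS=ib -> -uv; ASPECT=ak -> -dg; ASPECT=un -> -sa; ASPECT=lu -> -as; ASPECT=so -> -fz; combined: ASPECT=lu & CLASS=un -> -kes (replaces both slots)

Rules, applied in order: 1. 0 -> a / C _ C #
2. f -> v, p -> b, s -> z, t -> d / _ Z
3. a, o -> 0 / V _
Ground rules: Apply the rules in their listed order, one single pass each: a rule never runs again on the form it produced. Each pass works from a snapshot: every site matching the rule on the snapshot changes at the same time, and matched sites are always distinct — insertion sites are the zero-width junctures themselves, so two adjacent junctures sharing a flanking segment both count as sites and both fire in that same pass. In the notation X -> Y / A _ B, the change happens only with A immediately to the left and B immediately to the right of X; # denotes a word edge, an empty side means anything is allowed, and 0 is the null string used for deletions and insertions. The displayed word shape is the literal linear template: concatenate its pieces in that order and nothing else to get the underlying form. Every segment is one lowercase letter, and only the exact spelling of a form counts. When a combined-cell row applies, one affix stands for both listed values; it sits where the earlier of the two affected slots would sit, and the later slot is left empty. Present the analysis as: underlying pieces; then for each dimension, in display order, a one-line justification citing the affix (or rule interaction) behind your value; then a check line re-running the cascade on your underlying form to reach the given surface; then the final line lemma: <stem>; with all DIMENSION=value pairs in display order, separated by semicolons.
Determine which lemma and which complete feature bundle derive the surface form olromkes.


underlying: olroam-kes
CLASS=un - signalled by the combined affix row
ASPECT=lu - signalled by the combined affix row
check: olroamkes -> olroamkes -> olroamkes -> olromkes
lemma: olroam; CLASS=un; ASPECT=lu


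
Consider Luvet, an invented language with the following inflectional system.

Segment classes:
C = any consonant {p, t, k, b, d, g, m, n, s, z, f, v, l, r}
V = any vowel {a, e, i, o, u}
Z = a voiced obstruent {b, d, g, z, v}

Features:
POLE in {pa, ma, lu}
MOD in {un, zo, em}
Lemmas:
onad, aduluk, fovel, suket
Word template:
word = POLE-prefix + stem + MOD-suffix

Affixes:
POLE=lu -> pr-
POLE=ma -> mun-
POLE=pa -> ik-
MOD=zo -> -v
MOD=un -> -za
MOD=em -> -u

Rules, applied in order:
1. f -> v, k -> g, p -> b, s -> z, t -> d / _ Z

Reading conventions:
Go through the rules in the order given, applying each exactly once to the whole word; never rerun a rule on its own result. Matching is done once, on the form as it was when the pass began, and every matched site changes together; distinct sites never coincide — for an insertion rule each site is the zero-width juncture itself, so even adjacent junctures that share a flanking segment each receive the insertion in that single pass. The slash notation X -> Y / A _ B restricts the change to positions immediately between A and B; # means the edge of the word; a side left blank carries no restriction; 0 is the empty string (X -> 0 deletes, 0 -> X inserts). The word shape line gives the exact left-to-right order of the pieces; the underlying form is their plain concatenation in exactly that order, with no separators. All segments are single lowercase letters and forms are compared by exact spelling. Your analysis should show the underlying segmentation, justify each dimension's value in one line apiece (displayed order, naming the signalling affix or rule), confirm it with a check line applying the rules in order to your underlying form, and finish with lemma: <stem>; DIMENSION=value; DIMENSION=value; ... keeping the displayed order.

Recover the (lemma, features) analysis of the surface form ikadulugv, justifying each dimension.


underlying: ik-aduluk-v
POLE=pa - signalled by the affix ik-
MOD=zo - signalled by the affix -v
check: ikadulukv -> ikadulugv
lemma: aduluk; POLE=pa; MOD=zo


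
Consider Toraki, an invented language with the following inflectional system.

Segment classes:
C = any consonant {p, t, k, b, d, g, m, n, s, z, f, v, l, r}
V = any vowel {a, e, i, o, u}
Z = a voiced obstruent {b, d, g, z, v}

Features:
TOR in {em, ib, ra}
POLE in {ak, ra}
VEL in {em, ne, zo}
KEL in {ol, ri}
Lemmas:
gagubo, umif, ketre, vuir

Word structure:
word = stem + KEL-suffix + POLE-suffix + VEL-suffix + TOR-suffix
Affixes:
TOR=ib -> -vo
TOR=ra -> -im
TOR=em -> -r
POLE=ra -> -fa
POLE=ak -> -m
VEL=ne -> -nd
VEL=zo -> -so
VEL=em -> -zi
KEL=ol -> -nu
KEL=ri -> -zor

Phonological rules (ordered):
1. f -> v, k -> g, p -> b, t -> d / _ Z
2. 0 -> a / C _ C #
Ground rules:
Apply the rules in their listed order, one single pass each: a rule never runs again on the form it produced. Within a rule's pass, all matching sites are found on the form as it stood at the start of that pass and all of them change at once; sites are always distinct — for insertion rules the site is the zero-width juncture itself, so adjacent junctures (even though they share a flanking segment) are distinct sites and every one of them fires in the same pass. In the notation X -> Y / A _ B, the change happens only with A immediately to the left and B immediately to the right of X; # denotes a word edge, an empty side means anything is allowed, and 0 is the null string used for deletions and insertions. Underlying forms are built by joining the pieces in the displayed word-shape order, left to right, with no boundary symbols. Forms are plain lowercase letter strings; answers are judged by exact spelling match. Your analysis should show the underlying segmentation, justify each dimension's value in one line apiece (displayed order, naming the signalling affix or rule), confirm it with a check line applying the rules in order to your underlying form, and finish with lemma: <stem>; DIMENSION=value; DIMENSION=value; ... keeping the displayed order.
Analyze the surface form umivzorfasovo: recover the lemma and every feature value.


underlying: umif-zor-fa-so-vo
TOR=ib - signalled by the affix -vo
POLE=ra - signalled by the affix -fa
VEL=zo - signalled by the affix -so
KEL=ri - signalled by the affix -zor
check: umifzorfasovo -> umivzorfasovo -> umivzorfasovo
lemma: umif; TOR=ib; POLE=ra; VEL=zo; KEL=ri


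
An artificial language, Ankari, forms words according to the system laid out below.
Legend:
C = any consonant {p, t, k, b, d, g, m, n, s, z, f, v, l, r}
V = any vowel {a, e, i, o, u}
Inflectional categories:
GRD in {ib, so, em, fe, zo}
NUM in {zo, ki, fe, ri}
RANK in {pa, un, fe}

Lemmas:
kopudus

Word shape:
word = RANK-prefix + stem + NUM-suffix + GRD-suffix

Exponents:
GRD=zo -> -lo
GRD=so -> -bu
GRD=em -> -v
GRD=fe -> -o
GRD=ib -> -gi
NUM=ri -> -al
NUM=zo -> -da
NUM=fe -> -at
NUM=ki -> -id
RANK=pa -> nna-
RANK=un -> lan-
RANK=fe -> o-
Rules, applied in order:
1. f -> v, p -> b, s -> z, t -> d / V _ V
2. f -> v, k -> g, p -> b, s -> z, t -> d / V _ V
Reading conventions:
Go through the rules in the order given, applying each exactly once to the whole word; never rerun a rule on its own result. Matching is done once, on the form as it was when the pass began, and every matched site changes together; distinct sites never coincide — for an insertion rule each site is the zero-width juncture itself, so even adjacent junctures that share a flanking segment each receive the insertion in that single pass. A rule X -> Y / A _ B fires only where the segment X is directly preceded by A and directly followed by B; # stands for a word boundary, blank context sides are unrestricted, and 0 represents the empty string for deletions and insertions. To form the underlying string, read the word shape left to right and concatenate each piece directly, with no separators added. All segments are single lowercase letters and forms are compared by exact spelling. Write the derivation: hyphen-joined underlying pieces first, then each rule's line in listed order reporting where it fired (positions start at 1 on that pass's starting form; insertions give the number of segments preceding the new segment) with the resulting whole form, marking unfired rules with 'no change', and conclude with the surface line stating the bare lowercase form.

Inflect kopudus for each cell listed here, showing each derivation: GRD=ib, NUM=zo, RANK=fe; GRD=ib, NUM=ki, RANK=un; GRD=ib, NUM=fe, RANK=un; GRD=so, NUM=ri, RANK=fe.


cell GRD=ib, NUM=zo, RANK=fe:
underlying: o-kopudus-da-gi
1. f -> v, p -> b, s -> z, t -> d / V _ V: fires at position(s) 4: okobudusdagi
2. f -> v, k -> g, p -> b, s -> z, t -> d / V _ V: fires at position(s) 2: ogobudusdagi
surface: ogobudusdagi

cell GRD=ib, NUM=ki, RANK=un:
underlying: lan-kopudus-id-gi
1. f -> v, p -> b, s -> z, t -> d / V _ V: fires at position(s) 6, 10: lankobuduzidgi
2. f -> v, k -> g, p -> b, s -> z, t -> d / V _ V: no change
surface: lankobuduzidgi

cell GRD=ib, NUM=fe, RANK=un:
underlying: lan-kopudus-at-gi
1. f -> v, p -> b, s -> z, t -> d / V _ V: fires at position(s) 6, 10: lankobuduzatgi
2. f -> v, k -> g, p -> b, s -> z, t -> d / V _ V: no change
surface: lankobuduzatgi

cell GRD=so, NUM=ri, RANK=fe:
underlying: o-kopudus-al-bu
1. f -> v, p -> b, s -> z, t -> d / V _ V: fires at position(s) 4, 8: okobuduzalbu
2. f -> v, k -> g, p -> b, s -> z, t -> d / V _ V: fires at position(s) 2: ogobuduzalbu
surface: ogobuduzalbu


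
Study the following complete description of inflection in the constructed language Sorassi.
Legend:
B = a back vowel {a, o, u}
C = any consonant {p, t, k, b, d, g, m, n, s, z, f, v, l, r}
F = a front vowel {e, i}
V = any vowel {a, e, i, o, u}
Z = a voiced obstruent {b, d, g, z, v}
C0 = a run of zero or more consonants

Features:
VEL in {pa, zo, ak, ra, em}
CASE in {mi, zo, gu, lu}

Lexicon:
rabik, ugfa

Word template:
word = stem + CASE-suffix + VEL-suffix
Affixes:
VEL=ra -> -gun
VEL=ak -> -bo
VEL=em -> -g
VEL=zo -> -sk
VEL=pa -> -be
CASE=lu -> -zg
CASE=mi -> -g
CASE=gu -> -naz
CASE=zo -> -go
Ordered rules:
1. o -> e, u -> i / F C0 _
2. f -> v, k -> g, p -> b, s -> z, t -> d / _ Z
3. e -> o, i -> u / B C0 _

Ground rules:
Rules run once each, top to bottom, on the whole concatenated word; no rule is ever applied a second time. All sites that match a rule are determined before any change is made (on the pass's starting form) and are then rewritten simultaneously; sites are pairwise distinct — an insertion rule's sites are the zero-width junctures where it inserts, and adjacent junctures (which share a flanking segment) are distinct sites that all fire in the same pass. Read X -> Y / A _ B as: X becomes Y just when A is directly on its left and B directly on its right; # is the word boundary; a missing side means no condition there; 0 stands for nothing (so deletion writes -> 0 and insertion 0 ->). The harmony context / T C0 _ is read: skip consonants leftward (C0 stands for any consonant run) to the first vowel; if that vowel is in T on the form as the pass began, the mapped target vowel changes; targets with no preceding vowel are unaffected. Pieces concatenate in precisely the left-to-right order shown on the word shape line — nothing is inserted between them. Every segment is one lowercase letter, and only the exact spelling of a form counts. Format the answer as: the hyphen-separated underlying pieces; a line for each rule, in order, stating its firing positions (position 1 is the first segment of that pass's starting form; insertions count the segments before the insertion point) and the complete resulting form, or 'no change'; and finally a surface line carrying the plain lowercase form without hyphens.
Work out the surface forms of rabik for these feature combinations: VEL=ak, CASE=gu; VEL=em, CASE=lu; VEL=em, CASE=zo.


cell VEL=ak, CASE=gu:
underlying: rabik-naz-bo
1. o -> e, u -> i / F C0 _: no change
2. f -> v, k -> g, p -> b, s -> z, t -> d / _ Z: no change
3. e -> o, i -> u / B C0 _: fires at position(s) 4: rabuknazbo
surface: rabuknazbo

cell VEL=em, CASE=lu:
underlying: rabik-zg-g
1. o -> e, u -> i / F C0 _: no change
2. f -> v, k -> g, p -> b, s -> z, t -> d / _ Z: fires at position(s) 5: rabigzgg
3. e -> o, i -> u / B C0 _: fires at position(s) 4: rabugzgg
surface: rabugzgg

cell VEL=em, CASE=zo:
underlying: rabik-go-g
1. o -> e, u -> i / F C0 _: fires at position(s) 7: rabikgeg
2. f -> v, k -> g, p -> b, s -> z, t -> d / _ Z: fires at position(s) 5: rabiggeg
3. e -> o, i -> u / B C0 _: fires at position(s) 4: rabuggeg
surface: rabuggeg
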